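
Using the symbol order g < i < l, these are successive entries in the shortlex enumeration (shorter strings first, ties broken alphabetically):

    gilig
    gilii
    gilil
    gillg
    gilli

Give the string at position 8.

glggi

Advancing 3 positions from gilli through gilli → gilll → glggg reaches term 8.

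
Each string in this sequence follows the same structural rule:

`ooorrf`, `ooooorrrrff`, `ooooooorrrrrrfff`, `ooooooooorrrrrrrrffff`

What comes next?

ooooooooooorrrrrrrrrrfffff

Reading off run lengths: o runs 3, 5, 7, 9; r runs 2, 4, 6, 8; f runs 1, 2, 3, 4 — each is linear in n (n = 1, 2, …).
At n = 5 the blocks have lengths 11, 10, 5.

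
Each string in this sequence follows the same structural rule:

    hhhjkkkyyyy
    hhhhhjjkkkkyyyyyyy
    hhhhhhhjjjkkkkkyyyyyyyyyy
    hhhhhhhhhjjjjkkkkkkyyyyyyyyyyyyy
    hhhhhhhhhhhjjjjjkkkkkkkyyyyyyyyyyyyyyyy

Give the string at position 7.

hhhhhhhhhhhhhhhjjjjjjjkkkkkkkkkyyyyyyyyyyyyyyyyyyyyyy

Each string has the form h^{2n+1} j^{n} k^{n+2} y^{3n+1} (n = 1, 2, …).
For term 7, n = 7, so the run lengths are 15, 7, 9, 22.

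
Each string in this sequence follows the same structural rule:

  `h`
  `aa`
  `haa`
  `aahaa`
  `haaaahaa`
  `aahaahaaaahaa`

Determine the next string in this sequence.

From term 3 onward, concatenate the second-to-last term with the last: h·aa = haa, aa·haa = aahaa, …
So term 7 is haaaahaa·aahaahaaaahaa.

haaaahaaaahaahaaaahaa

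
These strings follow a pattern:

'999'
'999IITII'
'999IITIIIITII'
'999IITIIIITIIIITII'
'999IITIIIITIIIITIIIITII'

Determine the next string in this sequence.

999IITIIIITIIIITIIIITIIIITII

The strings grow by a fixed suffix IITII each time.
One more step from 999IITIIIITIIIITIIIITII gives the answer.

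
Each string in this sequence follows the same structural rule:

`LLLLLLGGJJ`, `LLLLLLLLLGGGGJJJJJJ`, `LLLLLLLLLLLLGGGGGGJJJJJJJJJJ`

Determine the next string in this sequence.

LLLLLLLLLLLLLLLGGGGGGGGJJJJJJJJJJJJJJ

The n-th term is 3n+3 L's then 2n G's then 4n-2 J's (n = 1, 2, …).
For the next term, n = 4, so the run lengths are 15, 8, 14.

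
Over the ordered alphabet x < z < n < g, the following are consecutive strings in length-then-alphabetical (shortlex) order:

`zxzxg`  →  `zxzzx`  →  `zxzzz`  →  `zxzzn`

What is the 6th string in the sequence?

Continuing the enumeration 2 steps past zxzzn: zxzzn → zxzzg → (answer).

zxznx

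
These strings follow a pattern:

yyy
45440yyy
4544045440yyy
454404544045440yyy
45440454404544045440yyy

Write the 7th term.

454404544045440454404544045440yyy

The strings grow by a fixed prefix 45440 each time.
From 45440454404544045440yyy, 2 further steps: 45440454404544045440yyy → 4544045440454404544045440yyy → (answer).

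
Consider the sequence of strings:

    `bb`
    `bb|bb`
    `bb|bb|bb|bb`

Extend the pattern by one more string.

bb|bb|bb|bb|bb|bb|bb|bb

Each string is two copies of the previous one joined by '|'.
One more doubling of bb|bb|bb|bb gives the answer.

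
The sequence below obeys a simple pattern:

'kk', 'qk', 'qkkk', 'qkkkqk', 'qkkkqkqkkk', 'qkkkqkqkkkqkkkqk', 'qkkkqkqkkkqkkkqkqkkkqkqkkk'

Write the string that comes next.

qkkkqkqkkkqkkkqkqkkkqkqkkkqkkkqkqkkkqkkkqk

This is a Fibonacci-style word recurrence s(k) = s(k−1)·s(k−2): e.g. qk·kk = qkkk.
Continuing: qkkkqkqkkkqkkkqkqkkkqkqkkk · qkkkqkqkkkqkkkqk gives term 8.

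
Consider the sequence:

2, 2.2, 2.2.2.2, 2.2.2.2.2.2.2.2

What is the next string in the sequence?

s(k+1) = s(k)·.·s(k) — each term doubles the last with '.' between the halves.
Doubling 2.2.2.2.2.2.2.2 with '.' between the halves:

2.2.2.2.2.2.2.2.2.2.2.2.2.2.2.2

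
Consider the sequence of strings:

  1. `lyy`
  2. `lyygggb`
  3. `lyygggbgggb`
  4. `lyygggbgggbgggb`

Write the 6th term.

Each term is the previous one with gggb appended.
From lyygggbgggbgggb, 2 further steps: lyygggbgggbgggb → lyygggbgggbgggbgggb → (answer).

lyygggbgggbgggbgggbgggb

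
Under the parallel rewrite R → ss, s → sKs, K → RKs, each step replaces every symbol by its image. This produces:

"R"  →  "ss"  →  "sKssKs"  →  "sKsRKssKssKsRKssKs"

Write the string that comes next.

Rewriting the 18 symbols of sKsRKssKssKsRKssKs one by one yields sKs RKs sKs ss RKs sKs sKs RKs sKs sKs RKs sKs ss RKs sKs sKs RKs sKs; concatenated:

sKsRKssKsssRKssKssKsRKssKssKsRKssKsssRKssKssKsRKssKs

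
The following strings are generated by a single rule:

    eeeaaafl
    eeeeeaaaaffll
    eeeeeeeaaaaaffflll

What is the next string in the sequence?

eeeeeeeeeaaaaaaffffllll

The n-th term is 2n+1 e's then n+2 a's then n f's then n l's (n = 1, 2, …).
For the next term, n = 4, so the run lengths are 9, 6, 4, 4.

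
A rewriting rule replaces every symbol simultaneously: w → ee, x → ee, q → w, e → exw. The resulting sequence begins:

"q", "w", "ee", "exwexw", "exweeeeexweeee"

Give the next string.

Replace each of the 14 characters of exweeeeexweeee in place — exw ee ee exw exw exw exw exw ee ee exw exw exw exw — and concatenate.

exweeeeexwexwexwexwexweeeeexwexwexwexw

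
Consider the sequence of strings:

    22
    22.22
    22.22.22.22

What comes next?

22.22.22.22.22.22.22.22

Each string is two copies of the previous one joined by '.'.
One more doubling of 22.22.22.22 gives the answer.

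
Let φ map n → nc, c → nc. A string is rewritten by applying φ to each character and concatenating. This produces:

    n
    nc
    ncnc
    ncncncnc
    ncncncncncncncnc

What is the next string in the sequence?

ncncncncncncncncncncncncncncncnc

Applying the rule to each of the 16 symbols of ncncncncncncncnc gives the pieces nc nc nc nc nc nc nc nc nc nc nc nc nc nc nc nc, which concatenate to the answer.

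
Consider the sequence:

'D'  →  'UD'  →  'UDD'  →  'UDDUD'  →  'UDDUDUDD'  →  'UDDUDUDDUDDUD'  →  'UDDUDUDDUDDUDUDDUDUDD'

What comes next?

Each term (from the third on) is the previous term followed by the one before it: term 3 = UD·D = UDD.
Continuing: UDDUDUDDUDDUDUDDUDUDD · UDDUDUDDUDDUD gives term 8.

UDDUDUDDUDDUDUDDUDUDDUDDUDUDDUDDUD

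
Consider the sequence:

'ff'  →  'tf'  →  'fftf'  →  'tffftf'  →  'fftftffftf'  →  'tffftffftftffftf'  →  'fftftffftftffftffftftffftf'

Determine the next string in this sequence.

This is a Fibonacci-style word recurrence s(k) = s(k−2)·s(k−1): e.g. ff·tf = fftf.
So term 8 is tffftffftftffftf·fftftffftftffftffftftffftf.

tffftffftftffftffftftffftftffftffftftffftf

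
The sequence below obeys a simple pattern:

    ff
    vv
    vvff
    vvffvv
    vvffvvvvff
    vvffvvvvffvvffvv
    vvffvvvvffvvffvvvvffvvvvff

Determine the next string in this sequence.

Each term (from the third on) is the previous term followed by the one before it: term 3 = vv·ff = vvff.
Continuing: vvffvvvvffvvffvvvvffvvvvff · vvffvvvvffvvffvv gives term 8.

vvffvvvvffvvffvvvvffvvvvffvvffvvvvffvvffvv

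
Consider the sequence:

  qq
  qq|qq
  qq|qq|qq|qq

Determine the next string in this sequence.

Every step duplicates the string with '|' between the halves.
So the next term is two copies of qq|qq|qq|qq with '|' between the halves.

qq|qq|qq|qq|qq|qq|qq|qq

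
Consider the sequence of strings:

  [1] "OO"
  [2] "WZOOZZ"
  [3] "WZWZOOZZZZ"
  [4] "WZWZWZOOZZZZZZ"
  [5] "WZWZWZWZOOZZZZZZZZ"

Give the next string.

WZWZWZWZWZOOZZZZZZZZZZ

Every step adds WZ to the front and ZZ to the end of the previous string.
One more step from WZWZWZWZOOZZZZZZZZ gives the answer.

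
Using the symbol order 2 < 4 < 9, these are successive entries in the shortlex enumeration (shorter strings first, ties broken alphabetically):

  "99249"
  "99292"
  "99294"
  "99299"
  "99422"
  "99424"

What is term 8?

Stepping forward 2 times from 99424: 99424 → 99429, then the target.

99442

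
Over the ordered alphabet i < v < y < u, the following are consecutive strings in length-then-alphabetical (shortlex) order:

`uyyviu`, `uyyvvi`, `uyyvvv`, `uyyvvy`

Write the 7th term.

uyyvyv

Stepping forward 3 times from uyyvvy: uyyvvy → uyyvvu → uyyvyi, then the target.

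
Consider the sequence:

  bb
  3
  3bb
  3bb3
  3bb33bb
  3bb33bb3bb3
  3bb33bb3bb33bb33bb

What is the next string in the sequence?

3bb33bb3bb33bb33bb3bb33bb3bb3

From term 3 onward, concatenate the last term with the second-to-last: 3·bb = 3bb, 3bb·3 = 3bb3, …
So term 8 is 3bb33bb3bb33bb33bb·3bb33bb3bb3.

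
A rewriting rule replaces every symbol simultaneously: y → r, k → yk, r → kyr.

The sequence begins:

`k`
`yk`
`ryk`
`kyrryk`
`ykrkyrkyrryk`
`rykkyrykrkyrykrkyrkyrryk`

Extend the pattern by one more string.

Applying the rule to each of the 24 symbols of rykkyrykrkyrykrkyrkyrryk gives the pieces kyr r yk yk r kyr r yk kyr yk r kyr r yk kyr yk r kyr yk r kyr kyr r yk, which concatenate to the answer.

kyrrykykrkyrrykkyrykrkyrrykkyrykrkyrykrkyrkyrryk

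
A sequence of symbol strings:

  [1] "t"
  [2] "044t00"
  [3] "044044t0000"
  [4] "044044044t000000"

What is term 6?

044044044044044t0000000000

Every step adds 044 to the front and 00 to the end of the previous string.
From 044044044t000000, 2 further steps: 044044044t000000 → 044044044044t00000000 → (answer).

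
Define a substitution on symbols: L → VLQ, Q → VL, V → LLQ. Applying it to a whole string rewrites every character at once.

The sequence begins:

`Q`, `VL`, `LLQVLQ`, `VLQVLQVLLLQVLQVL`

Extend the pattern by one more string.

φ(VLQVLQVLLLQVLQVL) expands symbol-by-symbol to LLQ VLQ VL LLQ VLQ VL LLQ VLQ VLQ VLQ VL LLQ VLQ VL LLQ VLQ; joining the 16 pieces gives the next term.

LLQVLQVLLLQVLQVLLLQVLQVLQVLQVLLLQVLQVLLLQVLQ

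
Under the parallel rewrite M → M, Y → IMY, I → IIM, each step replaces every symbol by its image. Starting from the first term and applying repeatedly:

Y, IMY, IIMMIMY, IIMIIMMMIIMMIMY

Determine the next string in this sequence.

Rewriting the 15 symbols of IIMIIMMMIIMMIMY one by one yields IIM IIM M IIM IIM M M M IIM IIM M M IIM M IMY; concatenated:

IIMIIMMIIMIIMMMMIIMIIMMMIIMMIMY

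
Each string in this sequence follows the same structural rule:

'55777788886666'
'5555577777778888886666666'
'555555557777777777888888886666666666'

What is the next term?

55555555555777777777777788888888886666666666666

Term n consists of 3n-1 5's, followed by 3n+1 7's, followed by 2n+2 8's, followed by 3n+1 6's (n = 1, 2, …).
For the next term, n = 4, so the run lengths are 11, 13, 10, 13.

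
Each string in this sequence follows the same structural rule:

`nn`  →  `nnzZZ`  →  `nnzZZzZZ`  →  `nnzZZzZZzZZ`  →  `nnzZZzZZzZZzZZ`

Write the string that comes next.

Every step adds zZZ to the end: s(k+1) = s(k)·zZZ.
Applying this once more to nnzZZzZZzZZzZZ:

nnzZZzZZzZZzZZzZZ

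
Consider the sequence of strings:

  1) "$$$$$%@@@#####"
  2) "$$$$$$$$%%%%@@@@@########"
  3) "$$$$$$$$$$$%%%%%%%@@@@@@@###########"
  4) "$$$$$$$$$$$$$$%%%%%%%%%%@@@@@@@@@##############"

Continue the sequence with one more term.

Term n consists of 3n+2 $'s, followed by 3n-2 %'s, followed by 2n+1 @'s, followed by 3n+2 #'s (n = 1, 2, …).
For the next term, n = 5, so the run lengths are 17, 13, 11, 17.

$$$$$$$$$$$$$$$$$%%%%%%%%%%%%%@@@@@@@@@@@#################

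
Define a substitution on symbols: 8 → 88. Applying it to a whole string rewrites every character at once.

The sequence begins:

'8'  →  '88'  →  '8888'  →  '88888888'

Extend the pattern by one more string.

8888888888888888

Rewriting each symbol of 88888888: 8→88, 8→88, 8→88, 8→88, 8→88, 8→88, 8→88, 8→88, which concatenates to 88 88 88 88 88 88 88 88.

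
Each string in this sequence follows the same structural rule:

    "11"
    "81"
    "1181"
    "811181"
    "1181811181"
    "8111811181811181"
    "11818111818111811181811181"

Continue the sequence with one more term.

This is a Fibonacci-style word recurrence s(k) = s(k−2)·s(k−1): e.g. 11·81 = 1181.
Continuing: 8111811181811181 · 11818111818111811181811181 gives term 8.

811181118181118111818111818111811181811181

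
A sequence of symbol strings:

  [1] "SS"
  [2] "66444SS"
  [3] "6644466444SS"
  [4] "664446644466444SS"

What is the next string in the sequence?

Each term is the previous one with 66444 prepended.
Applying this once more to 664446644466444SS:

66444664446644466444SS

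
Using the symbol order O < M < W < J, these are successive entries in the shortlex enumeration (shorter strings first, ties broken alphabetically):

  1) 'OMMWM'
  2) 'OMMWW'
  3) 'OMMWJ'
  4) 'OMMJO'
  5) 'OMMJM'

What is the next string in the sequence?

The successor of OMMJM increments the rightmost position that isn't already J and resets every position after it to O.

OMMJW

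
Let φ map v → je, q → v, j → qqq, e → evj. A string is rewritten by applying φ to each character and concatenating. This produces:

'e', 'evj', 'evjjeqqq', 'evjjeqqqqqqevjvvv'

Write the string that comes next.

evjjeqqqqqqevjvvvvvvevjjeqqqjejeje

Replace each of the 17 characters of evjjeqqqqqqevjvvv in place — evj je qqq qqq evj v v v v v v evj je qqq je je je — and concatenate.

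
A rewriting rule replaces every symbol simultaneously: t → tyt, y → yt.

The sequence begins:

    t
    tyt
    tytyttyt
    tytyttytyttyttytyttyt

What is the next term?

Rewriting the 21 symbols of tytyttytyttyttytyttyt one by one yields tyt yt tyt yt tyt tyt yt tyt yt tyt tyt yt tyt tyt yt tyt yt tyt tyt yt tyt; concatenated:

tytyttytyttyttytyttytyttyttytyttyttytyttytyttyttytyttyt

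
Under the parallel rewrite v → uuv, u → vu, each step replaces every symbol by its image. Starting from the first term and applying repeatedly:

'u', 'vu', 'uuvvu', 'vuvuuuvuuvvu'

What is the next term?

uuvvuuuvvuvuvuuuvvuvuuuvuuvvu

Expanding vuvuuuvuuvvu: v→uuv, u→vu, v→uuv, u→vu, u→vu, u→vu, v→uuv, u→vu, u→vu, v→uuv, v→uuv, u→vu. Concatenated: uuv vu uuv vu vu vu uuv vu vu uuv uuv vu.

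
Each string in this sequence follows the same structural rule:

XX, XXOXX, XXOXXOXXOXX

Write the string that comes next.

Every step duplicates the string with 'O' between the halves.
Doubling XXOXXOXXOXX with 'O' between the halves:

XXOXXOXXOXXOXXOXXOXXOXX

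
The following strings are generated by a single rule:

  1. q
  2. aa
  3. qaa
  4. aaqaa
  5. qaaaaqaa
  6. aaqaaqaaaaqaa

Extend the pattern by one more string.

This is a Fibonacci-style word recurrence s(k) = s(k−2)·s(k−1): e.g. q·aa = qaa.
The next term joins qaaaaqaa and aaqaaqaaaaqaa.

qaaaaqaaaaqaaqaaaaqaa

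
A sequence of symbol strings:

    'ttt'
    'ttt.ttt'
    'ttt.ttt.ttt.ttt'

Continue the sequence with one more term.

Every step duplicates the string with '.' between the halves.
So the next term is two copies of ttt.ttt.ttt.ttt with '.' between the halves.

ttt.ttt.ttt.ttt.ttt.ttt.ttt.ttt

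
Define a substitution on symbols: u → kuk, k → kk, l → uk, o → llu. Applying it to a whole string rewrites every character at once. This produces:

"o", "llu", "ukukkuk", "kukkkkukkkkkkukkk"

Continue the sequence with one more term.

φ(kukkkkukkkkkkukkk) expands symbol-by-symbol to kk kuk kk kk kk kk kuk kk kk kk kk kk kk kuk kk kk kk; joining the 17 pieces gives the next term.

kkkukkkkkkkkkkukkkkkkkkkkkkkkukkkkkkk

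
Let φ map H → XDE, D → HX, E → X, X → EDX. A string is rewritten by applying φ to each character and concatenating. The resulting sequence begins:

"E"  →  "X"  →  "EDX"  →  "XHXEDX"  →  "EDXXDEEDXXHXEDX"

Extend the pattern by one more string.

Rewriting the 15 symbols of EDXXDEEDXXHXEDX one by one yields X HX EDX EDX HX X X HX EDX EDX XDE EDX X HX EDX; concatenated:

XHXEDXEDXHXXXHXEDXEDXXDEEDXXHXEDX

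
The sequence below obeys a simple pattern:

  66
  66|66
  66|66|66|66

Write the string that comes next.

Every step duplicates the string with '|' between the halves.
Doubling 66|66|66|66 with '|' between the halves:

66|66|66|66|66|66|66|66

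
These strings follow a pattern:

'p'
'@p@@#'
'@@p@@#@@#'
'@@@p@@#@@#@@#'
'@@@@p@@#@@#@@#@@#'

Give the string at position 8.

Each term wraps the previous one in @ on the left and @@# on the right.
From @@@@p@@#@@#@@#@@#, 3 further steps: @@@@p@@#@@#@@#@@# → @@@@@p@@#@@#@@#@@#@@# → @@@@@@p@@#@@#@@#@@#@@#@@# → (answer).

@@@@@@@p@@#@@#@@#@@#@@#@@#@@#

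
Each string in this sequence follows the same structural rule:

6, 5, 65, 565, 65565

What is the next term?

56565565

Each term (from the third on) is the two preceding terms concatenated in order: term 3 = 6·5 = 65.
The next term joins 565 and 65565.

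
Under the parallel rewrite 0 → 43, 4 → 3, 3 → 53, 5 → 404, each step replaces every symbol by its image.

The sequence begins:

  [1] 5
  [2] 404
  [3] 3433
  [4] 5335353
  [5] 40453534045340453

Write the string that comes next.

34334045340453343340453343340453

Applying the rule to each of the 17 symbols of 40453534045340453 gives the pieces 3 43 3 404 53 404 53 3 43 3 404 53 3 43 3 404 53, which concatenate to the answer.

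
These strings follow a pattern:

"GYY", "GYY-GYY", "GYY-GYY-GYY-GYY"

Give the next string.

Each string is two copies of the previous one joined by '-'.
Doubling GYY-GYY-GYY-GYY with '-' between the halves:

GYY-GYY-GYY-GYY-GYY-GYY-GYY-GYY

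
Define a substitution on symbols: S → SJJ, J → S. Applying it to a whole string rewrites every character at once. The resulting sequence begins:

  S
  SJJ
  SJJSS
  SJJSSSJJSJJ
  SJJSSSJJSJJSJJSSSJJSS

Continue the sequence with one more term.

Replace each of the 21 characters of SJJSSSJJSJJSJJSSSJJSS in place — SJJ S S SJJ SJJ SJJ S S SJJ S S SJJ S S SJJ SJJ SJJ S S SJJ SJJ — and concatenate.

SJJSSSJJSJJSJJSSSJJSSSJJSSSJJSJJSJJSSSJJSJJ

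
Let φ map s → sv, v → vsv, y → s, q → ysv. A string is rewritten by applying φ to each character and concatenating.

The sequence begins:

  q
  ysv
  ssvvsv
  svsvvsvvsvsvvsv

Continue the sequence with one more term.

Applying the rule to each of the 15 symbols of svsvvsvvsvsvvsv gives the pieces sv vsv sv vsv vsv sv vsv vsv sv vsv sv vsv vsv sv vsv, which concatenate to the answer.

svvsvsvvsvvsvsvvsvvsvsvvsvsvvsvvsvsvvsv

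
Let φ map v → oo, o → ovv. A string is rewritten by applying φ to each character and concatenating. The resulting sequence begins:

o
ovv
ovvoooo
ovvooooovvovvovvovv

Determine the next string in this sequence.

ovvooooovvovvovvovvovvooooovvooooovvooooovvoooo

φ(ovvooooovvovvovvovv) expands symbol-by-symbol to ovv oo oo ovv ovv ovv ovv ovv oo oo ovv oo oo ovv oo oo ovv oo oo; joining the 19 pieces gives the next term.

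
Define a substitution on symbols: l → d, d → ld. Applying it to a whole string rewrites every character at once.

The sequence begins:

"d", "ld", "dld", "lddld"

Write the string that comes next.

Apply φ to lddld symbol by symbol: l→d, d→ld, d→ld, l→d, d→ld; joined: d ld ld d ld.

dldlddld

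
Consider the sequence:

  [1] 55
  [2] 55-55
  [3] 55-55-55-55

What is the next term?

55-55-55-55-55-55-55-55

Every step duplicates the string with '-' between the halves.
One more doubling of 55-55-55-55 gives the answer.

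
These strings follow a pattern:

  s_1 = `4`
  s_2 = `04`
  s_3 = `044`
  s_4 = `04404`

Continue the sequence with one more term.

Each term (from the third on) is the previous term followed by the one before it: term 3 = 04·4 = 044.
The next term joins 04404 and 044.

04404044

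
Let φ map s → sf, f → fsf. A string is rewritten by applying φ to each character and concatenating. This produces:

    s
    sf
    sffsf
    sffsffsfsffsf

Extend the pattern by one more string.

Rewriting the 13 symbols of sffsffsfsffsf one by one yields sf fsf fsf sf fsf fsf sf fsf sf fsf fsf sf fsf; concatenated:

sffsffsfsffsffsfsffsfsffsffsfsffsf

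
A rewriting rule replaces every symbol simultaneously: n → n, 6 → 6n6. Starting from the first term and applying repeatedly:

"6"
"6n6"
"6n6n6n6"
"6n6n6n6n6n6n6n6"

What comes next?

Applying the rule to each of the 15 symbols of 6n6n6n6n6n6n6n6 gives the pieces 6n6 n 6n6 n 6n6 n 6n6 n 6n6 n 6n6 n 6n6 n 6n6, which concatenate to the answer.

6n6n6n6n6n6n6n6n6n6n6n6n6n6n6n6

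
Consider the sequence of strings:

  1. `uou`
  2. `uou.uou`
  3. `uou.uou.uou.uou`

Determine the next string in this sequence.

Each string is two copies of the previous one joined by '.'.
Doubling uou.uou.uou.uou with '.' between the halves:

uou.uou.uou.uou.uou.uou.uou.uou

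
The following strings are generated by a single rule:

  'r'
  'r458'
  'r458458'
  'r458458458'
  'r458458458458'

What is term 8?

Each term is the previous one with 458 appended.
From r458458458458, 3 further steps: r458458458458 → r458458458458458 → r458458458458458458 → (answer).

r458458458458458458458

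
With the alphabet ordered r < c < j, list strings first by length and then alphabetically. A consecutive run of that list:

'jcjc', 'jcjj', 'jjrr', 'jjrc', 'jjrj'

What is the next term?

Find the rightmost character of jjrj below j, bump it to the next letter, and reset everything to its right to r.

jjcr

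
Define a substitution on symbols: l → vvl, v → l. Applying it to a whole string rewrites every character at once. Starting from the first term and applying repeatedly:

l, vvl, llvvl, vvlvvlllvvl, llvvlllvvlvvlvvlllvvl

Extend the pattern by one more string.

Applying the rule to each of the 21 symbols of llvvlllvvlvvlvvlllvvl gives the pieces vvl vvl l l vvl vvl vvl l l vvl l l vvl l l vvl vvl vvl l l vvl, which concatenate to the answer.

vvlvvlllvvlvvlvvlllvvlllvvlllvvlvvlvvlllvvl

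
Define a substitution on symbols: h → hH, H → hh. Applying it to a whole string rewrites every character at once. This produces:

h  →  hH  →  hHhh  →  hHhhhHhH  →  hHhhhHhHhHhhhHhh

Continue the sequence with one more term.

Rewriting the 16 symbols of hHhhhHhHhHhhhHhh one by one yields hH hh hH hH hH hh hH hh hH hh hH hH hH hh hH hH; concatenated:

hHhhhHhHhHhhhHhhhHhhhHhHhHhhhHhH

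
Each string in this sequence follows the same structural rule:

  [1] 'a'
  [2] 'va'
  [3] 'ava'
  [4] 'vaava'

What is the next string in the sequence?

This is a Fibonacci-style word recurrence s(k) = s(k−2)·s(k−1): e.g. a·va = ava.
Continuing: ava · vaava gives term 5.

avavaava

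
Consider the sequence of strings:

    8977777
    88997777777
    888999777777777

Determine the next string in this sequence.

Reading off run lengths: 8 runs 1, 2, 3; 9 runs 1, 2, 3; 7 runs 5, 7, 9 — each is linear in n, where the shown terms are n = 2, 3, 4.
At n = 5 the blocks have lengths 4, 4, 11.

8888999977777777777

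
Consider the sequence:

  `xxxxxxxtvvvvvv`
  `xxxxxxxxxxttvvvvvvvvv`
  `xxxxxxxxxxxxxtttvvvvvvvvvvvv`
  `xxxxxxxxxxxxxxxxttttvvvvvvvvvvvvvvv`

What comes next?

xxxxxxxxxxxxxxxxxxxtttttvvvvvvvvvvvvvvvvvv

The n-th term is 3n+1 x's then n-1 t's then 3n v's, where the shown terms are n = 2, 3, 4, 5.
At n = 6 the blocks have lengths 19, 5, 18.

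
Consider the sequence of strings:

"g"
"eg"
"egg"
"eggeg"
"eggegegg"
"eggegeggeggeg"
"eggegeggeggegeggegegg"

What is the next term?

Each term (from the third on) is the previous term followed by the one before it: term 3 = eg·g = egg.
Continuing: eggegeggeggegeggegegg · eggegeggeggeg gives term 8.

eggegeggeggegeggegeggeggegeggeggeg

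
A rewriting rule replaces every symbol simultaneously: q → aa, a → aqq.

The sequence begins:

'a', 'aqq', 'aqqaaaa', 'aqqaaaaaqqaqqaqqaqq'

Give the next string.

Rewriting the 19 symbols of aqqaaaaaqqaqqaqqaqq one by one yields aqq aa aa aqq aqq aqq aqq aqq aa aa aqq aa aa aqq aa aa aqq aa aa; concatenated:

aqqaaaaaqqaqqaqqaqqaqqaaaaaqqaaaaaqqaaaaaqqaaaa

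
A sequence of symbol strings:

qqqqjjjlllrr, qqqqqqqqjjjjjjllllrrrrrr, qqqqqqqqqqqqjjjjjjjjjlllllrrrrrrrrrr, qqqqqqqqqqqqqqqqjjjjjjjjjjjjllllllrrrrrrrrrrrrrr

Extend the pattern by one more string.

qqqqqqqqqqqqqqqqqqqqjjjjjjjjjjjjjjjlllllllrrrrrrrrrrrrrrrrrr

Each string has the form q^{4n} j^{3n} l^{n+2} r^{4n-2} (n = 1, 2, …).
At n = 5 the blocks have lengths 20, 15, 7, 18.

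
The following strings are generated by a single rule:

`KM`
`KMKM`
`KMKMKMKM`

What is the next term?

Every step duplicates the string.
Doubling KMKMKMKM:

KMKMKMKMKMKMKMKM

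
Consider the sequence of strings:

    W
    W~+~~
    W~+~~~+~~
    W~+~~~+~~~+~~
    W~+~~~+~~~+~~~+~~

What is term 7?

The strings grow by a fixed suffix ~+~~ each time.
From W~+~~~+~~~+~~~+~~, 2 further steps: W~+~~~+~~~+~~~+~~ → W~+~~~+~~~+~~~+~~~+~~ → (answer).

W~+~~~+~~~+~~~+~~~+~~~+~~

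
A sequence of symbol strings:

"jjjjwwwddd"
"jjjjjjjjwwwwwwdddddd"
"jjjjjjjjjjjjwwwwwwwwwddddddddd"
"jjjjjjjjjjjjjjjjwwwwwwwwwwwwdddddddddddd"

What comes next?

jjjjjjjjjjjjjjjjjjjjwwwwwwwwwwwwwwwddddddddddddddd

Term n consists of 4n j's, followed by 3n w's, followed by 3n d's (n = 1, 2, …).
At n = 5 the blocks have lengths 20, 15, 15.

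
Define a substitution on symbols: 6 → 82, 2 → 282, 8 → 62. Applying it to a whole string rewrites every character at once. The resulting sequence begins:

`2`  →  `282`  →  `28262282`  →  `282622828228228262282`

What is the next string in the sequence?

φ(282622828228228262282) expands symbol-by-symbol to 282 62 282 82 282 282 62 282 62 282 282 62 282 282 62 282 82 282 282 62 282; joining the 21 pieces gives the next term.

2826228282282282622826228228262282282622828228228262282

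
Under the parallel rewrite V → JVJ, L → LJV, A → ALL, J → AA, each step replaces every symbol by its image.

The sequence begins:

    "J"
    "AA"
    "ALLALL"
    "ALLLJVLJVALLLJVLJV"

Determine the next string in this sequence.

Applying the rule to each of the 18 symbols of ALLLJVLJVALLLJVLJV gives the pieces ALL LJV LJV LJV AA JVJ LJV AA JVJ ALL LJV LJV LJV AA JVJ LJV AA JVJ, which concatenate to the answer.

ALLLJVLJVLJVAAJVJLJVAAJVJALLLJVLJVLJVAAJVJLJVAAJVJ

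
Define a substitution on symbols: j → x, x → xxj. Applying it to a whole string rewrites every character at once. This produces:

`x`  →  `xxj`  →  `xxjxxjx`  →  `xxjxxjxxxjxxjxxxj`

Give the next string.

Rewriting the 17 symbols of xxjxxjxxxjxxjxxxj one by one yields xxj xxj x xxj xxj x xxj xxj xxj x xxj xxj x xxj xxj xxj x; concatenated:

xxjxxjxxxjxxjxxxjxxjxxjxxxjxxjxxxjxxjxxjx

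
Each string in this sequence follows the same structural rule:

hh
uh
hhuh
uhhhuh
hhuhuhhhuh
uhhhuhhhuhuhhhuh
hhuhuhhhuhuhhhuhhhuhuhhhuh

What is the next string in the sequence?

uhhhuhhhuhuhhhuhhhuhuhhhuhuhhhuhhhuhuhhhuh

Each term (from the third on) is the two preceding terms concatenated in order: term 3 = hh·uh = hhuh.
Continuing: uhhhuhhhuhuhhhuh · hhuhuhhhuhuhhhuhhhuhuhhhuh gives term 8.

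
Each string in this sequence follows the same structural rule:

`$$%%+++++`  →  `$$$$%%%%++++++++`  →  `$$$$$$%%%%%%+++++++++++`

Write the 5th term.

$$$$$$$$$$%%%%%%%%%%+++++++++++++++++

Term n consists of 2n $'s, followed by 2n %'s, followed by 3n+2 +'s (n = 1, 2, …).
For term 5, n = 5, so the run lengths are 10, 10, 17.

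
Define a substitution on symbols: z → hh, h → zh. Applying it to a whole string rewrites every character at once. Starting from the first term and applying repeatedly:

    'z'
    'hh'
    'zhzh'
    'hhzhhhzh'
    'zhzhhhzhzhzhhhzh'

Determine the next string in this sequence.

hhzhhhzhzhzhhhzhhhzhhhzhzhzhhhzh

Replace each of the 16 characters of zhzhhhzhzhzhhhzh in place — hh zh hh zh zh zh hh zh hh zh hh zh zh zh hh zh — and concatenate.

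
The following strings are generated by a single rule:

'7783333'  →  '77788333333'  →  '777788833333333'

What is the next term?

Each string has the form 7^{n} 8^{n-1} 3^{2n}, where the shown terms are n = 2, 3, 4.
Setting n = 5 gives 5, 4, 10 characters in each block.

7777788883333333333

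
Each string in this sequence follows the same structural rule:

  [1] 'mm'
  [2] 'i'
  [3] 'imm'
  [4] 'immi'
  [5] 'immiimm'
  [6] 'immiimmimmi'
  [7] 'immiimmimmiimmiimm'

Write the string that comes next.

This is a Fibonacci-style word recurrence s(k) = s(k−1)·s(k−2): e.g. i·mm = imm.
Continuing: immiimmimmiimmiimm · immiimmimmi gives term 8.

immiimmimmiimmiimmimmiimmimmi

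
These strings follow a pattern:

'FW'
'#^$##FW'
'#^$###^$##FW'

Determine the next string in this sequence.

#^$###^$###^$##FW

Each term is the previous one with #^$## prepended.
So the next term is #^$##·#^$###^$##FW.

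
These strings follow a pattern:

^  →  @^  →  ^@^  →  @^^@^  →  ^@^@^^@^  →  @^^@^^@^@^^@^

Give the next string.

^@^@^^@^@^^@^^@^@^^@^

Each term (from the third on) is the two preceding terms concatenated in order: term 3 = ^·@^ = ^@^.
Continuing: ^@^@^^@^ · @^^@^^@^@^^@^ gives term 7.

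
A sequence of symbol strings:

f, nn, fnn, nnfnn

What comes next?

From term 3 onward, concatenate the second-to-last term with the last: f·nn = fnn, nn·fnn = nnfnn, …
So term 5 is fnn·nnfnn.

fnnnnfnn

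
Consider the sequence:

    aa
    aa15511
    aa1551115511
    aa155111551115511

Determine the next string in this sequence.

The strings grow by a fixed suffix 15511 each time.
One more step from aa155111551115511 gives the answer.

aa15511155111551115511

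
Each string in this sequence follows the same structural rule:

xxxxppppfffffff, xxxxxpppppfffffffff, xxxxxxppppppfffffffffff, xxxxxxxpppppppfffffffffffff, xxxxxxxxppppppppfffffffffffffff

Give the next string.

xxxxxxxxxpppppppppfffffffffffffffff

Reading off run lengths: x runs 4, 5, 6, 7, 8; p runs 4, 5, 6, 7, 8; f runs 7, 9, 11, 13, 15 — each is linear in n, where the shown terms are n = 3, 4, 5, 6, 7.
For the next term, n = 8, so the run lengths are 9, 9, 17.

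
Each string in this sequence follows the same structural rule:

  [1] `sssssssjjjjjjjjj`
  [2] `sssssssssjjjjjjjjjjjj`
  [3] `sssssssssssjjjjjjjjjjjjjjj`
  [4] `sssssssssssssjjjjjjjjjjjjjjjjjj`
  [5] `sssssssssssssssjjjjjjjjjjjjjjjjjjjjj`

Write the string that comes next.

sssssssssssssssssjjjjjjjjjjjjjjjjjjjjjjjj

Term n consists of 2n+1 s's, followed by 3n j's, where the shown terms are n = 3, 4, 5, 6, 7.
Setting n = 8 gives 17, 24 characters in each block.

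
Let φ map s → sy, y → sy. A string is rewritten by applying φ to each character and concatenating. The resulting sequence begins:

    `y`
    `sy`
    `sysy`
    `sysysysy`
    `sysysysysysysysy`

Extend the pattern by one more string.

Rewriting the 16 symbols of sysysysysysysysy one by one yields sy sy sy sy sy sy sy sy sy sy sy sy sy sy sy sy; concatenated:

sysysysysysysysysysysysysysysysy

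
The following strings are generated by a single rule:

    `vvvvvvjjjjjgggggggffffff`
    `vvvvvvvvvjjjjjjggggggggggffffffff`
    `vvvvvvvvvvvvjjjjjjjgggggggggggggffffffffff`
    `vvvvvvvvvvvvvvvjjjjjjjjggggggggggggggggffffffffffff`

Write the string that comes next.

Reading off run lengths: v runs 6, 9, 12, 15; j runs 5, 6, 7, 8; g runs 7, 10, 13, 16; f runs 6, 8, 10, 12 — each is linear in n, where the shown terms are n = 2, 3, 4, 5.
At n = 6 the blocks have lengths 18, 9, 19, 14.

vvvvvvvvvvvvvvvvvvjjjjjjjjjgggggggggggggggggggffffffffffffff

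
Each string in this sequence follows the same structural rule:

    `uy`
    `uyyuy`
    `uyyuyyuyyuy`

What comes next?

uyyuyyuyyuyyuyyuyyuyyuy

Every step duplicates the string with 'y' between the halves.
So the next term is two copies of uyyuyyuyyuy with 'y' between the halves.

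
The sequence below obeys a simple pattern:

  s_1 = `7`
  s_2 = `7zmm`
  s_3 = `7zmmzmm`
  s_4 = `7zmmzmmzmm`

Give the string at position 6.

Each term is the previous one with zmm appended.
From 7zmmzmmzmm, 2 further steps: 7zmmzmmzmm → 7zmmzmmzmmzmm → (answer).

7zmmzmmzmmzmmzmm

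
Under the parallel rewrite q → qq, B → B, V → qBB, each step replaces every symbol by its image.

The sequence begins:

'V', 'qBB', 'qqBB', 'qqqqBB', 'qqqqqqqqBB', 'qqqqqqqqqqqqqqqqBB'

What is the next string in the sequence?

Applying the rule to each of the 18 symbols of qqqqqqqqqqqqqqqqBB gives the pieces qq qq qq qq qq qq qq qq qq qq qq qq qq qq qq qq B B, which concatenate to the answer.

qqqqqqqqqqqqqqqqqqqqqqqqqqqqqqqqBB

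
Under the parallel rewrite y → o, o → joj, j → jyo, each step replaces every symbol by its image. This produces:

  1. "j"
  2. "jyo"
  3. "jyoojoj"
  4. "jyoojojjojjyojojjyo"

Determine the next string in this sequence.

Replace each of the 19 characters of jyoojojjojjyojojjyo in place — jyo o joj joj jyo joj jyo jyo joj jyo jyo o joj jyo joj jyo jyo o joj — and concatenate.

jyoojojjojjyojojjyojyojojjyojyoojojjyojojjyojyoojoj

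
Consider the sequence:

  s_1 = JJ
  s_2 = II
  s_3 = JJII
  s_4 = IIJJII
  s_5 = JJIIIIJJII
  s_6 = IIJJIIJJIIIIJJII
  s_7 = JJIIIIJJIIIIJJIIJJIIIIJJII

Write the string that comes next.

IIJJIIJJIIIIJJIIJJIIIIJJIIIIJJIIJJIIIIJJII

Each term (from the third on) is the two preceding terms concatenated in order: term 3 = JJ·II = JJII.
Continuing: IIJJIIJJIIIIJJII · JJIIIIJJIIIIJJIIJJIIIIJJII gives term 8.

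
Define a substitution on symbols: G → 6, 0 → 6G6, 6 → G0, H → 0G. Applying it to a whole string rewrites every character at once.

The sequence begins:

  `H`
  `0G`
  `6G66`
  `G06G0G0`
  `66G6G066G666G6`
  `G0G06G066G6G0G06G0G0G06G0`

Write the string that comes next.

Rewriting the 25 symbols of G0G06G066G6G0G06G0G0G06G0 one by one yields 6 6G6 6 6G6 G0 6 6G6 G0 G0 6 G0 6 6G6 6 6G6 G0 6 6G6 6 6G6 6 6G6 G0 6 6G6; concatenated:

66G666G6G066G6G0G06G066G666G6G066G666G666G6G066G6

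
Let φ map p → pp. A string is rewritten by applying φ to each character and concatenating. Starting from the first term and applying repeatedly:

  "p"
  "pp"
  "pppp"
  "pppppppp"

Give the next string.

Expanding pppppppp: p→pp, p→pp, p→pp, p→pp, p→pp, p→pp, p→pp, p→pp. Concatenated: pp pp pp pp pp pp pp pp.

pppppppppppppppp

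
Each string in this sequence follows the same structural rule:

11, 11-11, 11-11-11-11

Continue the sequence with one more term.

s(k+1) = s(k)·-·s(k) — each term doubles the last with '-' between the halves.
Doubling 11-11-11-11 with '-' between the halves:

11-11-11-11-11-11-11-11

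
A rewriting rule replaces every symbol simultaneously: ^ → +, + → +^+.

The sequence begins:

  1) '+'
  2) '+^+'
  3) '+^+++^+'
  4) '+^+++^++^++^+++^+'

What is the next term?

+^+++^++^++^+++^++^+++^++^+++^++^++^+++^+

Replace each of the 17 characters of +^+++^++^++^+++^+ in place — +^+ + +^+ +^+ +^+ + +^+ +^+ + +^+ +^+ + +^+ +^+ +^+ + +^+ — and concatenate.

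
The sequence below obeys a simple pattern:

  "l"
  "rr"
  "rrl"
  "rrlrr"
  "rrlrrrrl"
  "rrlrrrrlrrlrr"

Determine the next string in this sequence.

From term 3 onward, concatenate the last term with the second-to-last: rr·l = rrl, rrl·rr = rrlrr, …
The next term joins rrlrrrrlrrlrr and rrlrrrrl.

rrlrrrrlrrlrrrrlrrrrl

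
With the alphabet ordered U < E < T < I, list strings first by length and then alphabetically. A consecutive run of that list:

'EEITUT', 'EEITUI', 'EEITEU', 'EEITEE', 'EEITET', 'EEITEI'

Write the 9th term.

Stepping forward 3 times from EEITEI: EEITEI → EEITTU → EEITTE, then the target.

EEITTT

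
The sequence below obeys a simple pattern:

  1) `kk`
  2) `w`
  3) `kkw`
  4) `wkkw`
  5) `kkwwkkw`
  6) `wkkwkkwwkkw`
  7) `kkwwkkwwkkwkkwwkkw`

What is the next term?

wkkwkkwwkkwkkwwkkwwkkwkkwwkkw

This is a Fibonacci-style word recurrence s(k) = s(k−2)·s(k−1): e.g. kk·w = kkw.
So term 8 is wkkwkkwwkkw·kkwwkkwwkkwkkwwkkw.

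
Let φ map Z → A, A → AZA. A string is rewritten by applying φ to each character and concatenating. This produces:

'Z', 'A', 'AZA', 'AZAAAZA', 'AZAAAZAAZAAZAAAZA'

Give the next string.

AZAAAZAAZAAZAAAZAAZAAAZAAZAAAZAAZAAZAAAZA

Replace each of the 17 characters of AZAAAZAAZAAZAAAZA in place — AZA A AZA AZA AZA A AZA AZA A AZA AZA A AZA AZA AZA A AZA — and concatenate.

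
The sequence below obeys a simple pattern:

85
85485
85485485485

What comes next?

Every step duplicates the string with '4' between the halves.
One more doubling of 85485485485 gives the answer.

85485485485485485485485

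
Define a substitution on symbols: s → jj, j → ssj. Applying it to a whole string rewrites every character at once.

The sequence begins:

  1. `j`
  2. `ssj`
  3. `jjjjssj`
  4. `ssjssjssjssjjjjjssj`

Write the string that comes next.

Rewriting the 19 symbols of ssjssjssjssjjjjjssj one by one yields jj jj ssj jj jj ssj jj jj ssj jj jj ssj ssj ssj ssj ssj jj jj ssj; concatenated:

jjjjssjjjjjssjjjjjssjjjjjssjssjssjssjssjjjjjssj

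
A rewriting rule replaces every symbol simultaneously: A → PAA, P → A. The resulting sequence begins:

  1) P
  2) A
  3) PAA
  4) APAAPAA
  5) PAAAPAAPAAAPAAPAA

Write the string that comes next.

Rewriting the 17 symbols of PAAAPAAPAAAPAAPAA one by one yields A PAA PAA PAA A PAA PAA A PAA PAA PAA A PAA PAA A PAA PAA; concatenated:

APAAPAAPAAAPAAPAAAPAAPAAPAAAPAAPAAAPAAPAA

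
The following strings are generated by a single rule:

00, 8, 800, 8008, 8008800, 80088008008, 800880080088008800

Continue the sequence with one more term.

80088008008800880080088008008

Each term (from the third on) is the previous term followed by the one before it: term 3 = 8·00 = 800.
The next term joins 800880080088008800 and 80088008008.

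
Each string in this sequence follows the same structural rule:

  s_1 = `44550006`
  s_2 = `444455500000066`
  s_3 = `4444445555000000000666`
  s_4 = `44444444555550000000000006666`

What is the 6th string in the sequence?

Each string has the form 4^{2n} 5^{n+1} 0^{3n} 6^{n} (n = 1, 2, …).
Setting n = 6 gives 12, 7, 18, 6 characters in each block.

4444444444445555555000000000000000000666666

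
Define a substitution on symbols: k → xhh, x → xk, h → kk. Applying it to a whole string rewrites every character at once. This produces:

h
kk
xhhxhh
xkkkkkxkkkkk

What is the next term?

xkxhhxhhxhhxhhxhhxkxhhxhhxhhxhhxhh

Expanding xkkkkkxkkkkk: x→xk, k→xhh, k→xhh, k→xhh, k→xhh, k→xhh, x→xk, k→xhh, k→xhh, k→xhh, k→xhh, k→xhh. Concatenated: xk xhh xhh xhh xhh xhh xk xhh xhh xhh xhh xhh.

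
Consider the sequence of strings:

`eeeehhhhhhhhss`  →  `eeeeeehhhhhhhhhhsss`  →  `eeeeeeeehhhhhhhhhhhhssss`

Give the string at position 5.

Term n consists of 2n-2 e's, followed by 2n+2 h's, followed by n-1 s's, where the shown terms are n = 3, 4, 5.
For term 5, n = 7, so the run lengths are 12, 16, 6.

eeeeeeeeeeeehhhhhhhhhhhhhhhhssssss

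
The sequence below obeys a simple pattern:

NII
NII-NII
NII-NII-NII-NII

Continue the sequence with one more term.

Every step duplicates the string with '-' between the halves.
One more doubling of NII-NII-NII-NII gives the answer.

NII-NII-NII-NII-NII-NII-NII-NII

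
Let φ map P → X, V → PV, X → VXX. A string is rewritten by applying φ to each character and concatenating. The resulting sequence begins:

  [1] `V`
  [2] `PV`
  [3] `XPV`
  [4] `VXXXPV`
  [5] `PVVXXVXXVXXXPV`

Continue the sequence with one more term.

φ(PVVXXVXXVXXXPV) expands symbol-by-symbol to X PV PV VXX VXX PV VXX VXX PV VXX VXX VXX X PV; joining the 14 pieces gives the next term.

XPVPVVXXVXXPVVXXVXXPVVXXVXXVXXXPV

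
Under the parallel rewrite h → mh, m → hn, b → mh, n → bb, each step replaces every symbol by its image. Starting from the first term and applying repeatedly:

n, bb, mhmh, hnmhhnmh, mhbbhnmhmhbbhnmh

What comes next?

φ(mhbbhnmhmhbbhnmh) expands symbol-by-symbol to hn mh mh mh mh bb hn mh hn mh mh mh mh bb hn mh; joining the 16 pieces gives the next term.

hnmhmhmhmhbbhnmhhnmhmhmhmhbbhnmh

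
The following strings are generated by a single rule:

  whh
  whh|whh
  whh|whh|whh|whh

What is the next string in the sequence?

Each string is two copies of the previous one joined by '|'.
One more doubling of whh|whh|whh|whh gives the answer.

whh|whh|whh|whh|whh|whh|whh|whh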